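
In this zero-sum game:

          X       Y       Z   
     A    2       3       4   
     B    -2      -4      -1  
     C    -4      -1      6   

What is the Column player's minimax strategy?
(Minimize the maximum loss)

Column should play X, value = 2

Work:
Column player minimizes Row's maximum payoff:
Column X: max payoff to Row = 2
Column Y: max payoff to Row = 3
Column Z: max payoff to Row = 6
Minimum is 2, achieved by column X.
Minimax strategy: X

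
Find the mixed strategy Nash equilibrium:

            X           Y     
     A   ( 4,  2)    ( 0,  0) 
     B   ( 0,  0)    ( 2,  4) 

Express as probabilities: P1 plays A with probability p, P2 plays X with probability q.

p = 0.6667, q = 0.3333

Work:
Find probabilities that make opponent indifferent:
P2 chooses q to make P1 indifferent between A and B
P1 chooses p to make P2 indifferent between X and Y
Mixed NE: P1 plays (A: 0.6667, B: 0.3333), P2 plays (X: 0.3333, Y: 0.6667)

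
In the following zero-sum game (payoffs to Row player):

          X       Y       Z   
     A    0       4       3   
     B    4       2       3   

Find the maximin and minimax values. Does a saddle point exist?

Maximin = 2, Minimax = 3, Saddle: False

Work:
Row minimums: [0, 2] → maximin = 2
Column maximums: [4, 4, 3] → minimax = 3
No saddle point (maximin ≠ minimax). Mixed strategy needed.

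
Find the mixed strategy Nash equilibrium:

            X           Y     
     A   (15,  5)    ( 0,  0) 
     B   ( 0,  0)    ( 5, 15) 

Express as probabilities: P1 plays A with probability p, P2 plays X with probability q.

p = 0.75, q = 0.25

Work:
Find probabilities that make opponent indifferent:
P2 chooses q to make P1 indifferent between A and B
P1 chooses p to make P2 indifferent between X and Y
Mixed NE: P1 plays (A: 0.75, B: 0.25), P2 plays (X: 0.25, Y: 0.75)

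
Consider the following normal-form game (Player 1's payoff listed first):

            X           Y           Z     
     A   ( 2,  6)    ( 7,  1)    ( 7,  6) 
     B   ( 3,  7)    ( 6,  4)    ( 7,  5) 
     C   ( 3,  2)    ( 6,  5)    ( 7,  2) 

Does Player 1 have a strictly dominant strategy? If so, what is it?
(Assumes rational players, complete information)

No strictly dominant strategy exists for Player 1

Work:
A strategy strictly dominates another if it gives a strictly higher payoff against every opponent action. Compare each pair of P1's strategies column-by-column:
  A vs B: [2 vs 3, 7 vs 6, 7 vs 7] → A does not strictly dominate B (column X: 2 ≤ 3)
  A vs C: [2 vs 3, 7 vs 6, 7 vs 7] → A does not strictly dominate C (column X: 2 ≤ 3)
  B vs A: [3 vs 2, 6 vs 7, 7 vs 7] → B does not strictly dominate A (column Y: 6 ≤ 7)
  B vs C: [3 vs 3, 6 vs 6, 7 vs 7] → B does not strictly dominate C (column X: 3 ≤ 3)
  C vs A: [3 vs 2, 6 vs 7, 7 vs 7] → C does not strictly dominate A (column Y: 6 ≤ 7)
  C vs B: [3 vs 3, 6 vs 6, 7 vs 7] → C does not strictly dominate B (column X: 3 ≤ 3)
No single strategy strictly dominates all others → no strictly dominant strategy.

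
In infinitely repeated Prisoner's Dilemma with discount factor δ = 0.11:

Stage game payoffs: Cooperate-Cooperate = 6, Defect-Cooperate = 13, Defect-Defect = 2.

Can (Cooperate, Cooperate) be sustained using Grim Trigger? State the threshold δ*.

δ* = 0.6364; since δ = 0.11 < 0.6364, cooperation cannot be sustained

Work:
For Grim Trigger:
Cooperate forever: 6/(1-δ)
Defect then punished: 13 + 2·δ/(1-δ)
Need: 6/(1-δ) ≥ 13 + 2·δ/(1-δ)
Solving: δ ≥ (T-R)/(T-P) = (13-6)/(13-2) = 0.6364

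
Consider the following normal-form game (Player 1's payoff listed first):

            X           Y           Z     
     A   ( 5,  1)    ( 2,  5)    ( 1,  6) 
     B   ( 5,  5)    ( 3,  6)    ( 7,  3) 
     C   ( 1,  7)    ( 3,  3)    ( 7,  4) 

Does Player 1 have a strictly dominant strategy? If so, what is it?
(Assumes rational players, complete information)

No strictly dominant strategy exists for Player 1

Work:
A strategy strictly dominates another if it gives a strictly higher payoff against every opponent action. Compare each pair of P1's strategies column-by-column:
  A vs B: [5 vs 5, 2 vs 3, 1 vs 7] → A does not strictly dominate B (column X: 5 ≤ 5)
  A vs C: [5 vs 1, 2 vs 3, 1 vs 7] → A does not strictly dominate C (column Y: 2 ≤ 3)
  B vs A: [5 vs 5, 3 vs 2, 7 vs 1] → B does not strictly dominate A (column X: 5 ≤ 5)
  B vs C: [5 vs 1, 3 vs 3, 7 vs 7] → B does not strictly dominate C (column Y: 3 ≤ 3)
  C vs A: [1 vs 5, 3 vs 2, 7 vs 1] → C does not strictly dominate A (column X: 1 ≤ 5)
  C vs B: [1 vs 5, 3 vs 3, 7 vs 7] → C does not strictly dominate B (column X: 1 ≤ 5)
No single strategy strictly dominates all others → no strictly dominant strategy.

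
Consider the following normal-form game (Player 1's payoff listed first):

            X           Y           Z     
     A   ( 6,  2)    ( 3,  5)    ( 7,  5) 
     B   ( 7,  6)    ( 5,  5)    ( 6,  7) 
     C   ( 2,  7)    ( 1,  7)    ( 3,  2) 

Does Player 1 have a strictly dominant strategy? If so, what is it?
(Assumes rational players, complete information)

No strictly dominant strategy exists for Player 1

Work:
A strategy strictly dominates another if it gives a strictly higher payoff against every opponent action. Compare each pair of P1's strategies column-by-column:
  A vs B: [6 vs 7, 3 vs 5, 7 vs 6] → A does not strictly dominate B (column X: 6 ≤ 7)
  A vs C: [6 vs 2, 3 vs 1, 7 vs 3] → A strictly dominates C
  B vs A: [7 vs 6, 5 vs 3, 6 vs 7] → B does not strictly dominate A (column Z: 6 ≤ 7)
  B vs C: [7 vs 2, 5 vs 1, 6 vs 3] → B strictly dominates C
  C vs A: [2 vs 6, 1 vs 3, 3 vs 7] → C does not strictly dominate A (column X: 2 ≤ 6)
  C vs B: [2 vs 7, 1 vs 5, 3 vs 6] → C does not strictly dominate B (column X: 2 ≤ 7)
No single strategy strictly dominates all others → no strictly dominant strategy.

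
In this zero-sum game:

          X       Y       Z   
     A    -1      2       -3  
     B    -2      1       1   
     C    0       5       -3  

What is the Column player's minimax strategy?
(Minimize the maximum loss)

Column should play X, value = 0

Work:
Column player minimizes Row's maximum payoff:
Column X: max payoff to Row = 0
Column Y: max payoff to Row = 5
Column Z: max payoff to Row = 1
Minimum is 0, achieved by column X.
Minimax strategy: X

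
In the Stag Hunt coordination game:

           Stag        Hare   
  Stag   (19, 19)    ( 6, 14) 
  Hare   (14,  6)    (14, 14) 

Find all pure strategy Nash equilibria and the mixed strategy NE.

Pure NE: (Stag, Stag) and (Hare, Hare); Mixed NE: p = 0.6154, q = 0.6154

Work:
Check pure NE:
(Stag, Stag): (19, 19) - no unilateral deviation beneficial
(Hare, Hare): (14, 14) - no unilateral deviation beneficial
Mixed NE: P1 plays Stag with p = 0.6154, P2 plays Stag with q = 0.6154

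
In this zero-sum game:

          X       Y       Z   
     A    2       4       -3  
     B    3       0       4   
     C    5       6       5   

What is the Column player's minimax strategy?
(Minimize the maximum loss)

Column should play X or Z (all achieve the minimum), value = 5

Work:
Column player minimizes Row's maximum payoff:
Column X: max payoff to Row = 5
Column Y: max payoff to Row = 6
Column Z: max payoff to Row = 5
Minimum is 5, achieved by columns X, Z (tied).
Each of X or Z is a minimax strategy.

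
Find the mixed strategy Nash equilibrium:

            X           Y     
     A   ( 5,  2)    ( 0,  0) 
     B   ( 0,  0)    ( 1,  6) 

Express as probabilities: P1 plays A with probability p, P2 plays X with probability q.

p = 0.75, q = 0.1667

Work:
Find probabilities that make opponent indifferent:
P2 chooses q to make P1 indifferent between A and B
P1 chooses p to make P2 indifferent between X and Y
Mixed NE: P1 plays (A: 0.75, B: 0.25), P2 plays (X: 0.1667, Y: 0.8333)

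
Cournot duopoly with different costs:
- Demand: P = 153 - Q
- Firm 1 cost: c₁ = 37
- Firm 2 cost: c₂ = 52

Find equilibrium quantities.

q₁* = 43.67, q₂* = 28.67

Work:
Reaction: q₁ = (153 - 37 - q₂)/2
Reaction: q₂ = (153 - 52 - q₁)/2
Solve simultaneously:
q₁* = (153 - 2×37 + 52)/3 = 43.67
q₂* = (153 - 2×52 + 37)/3 = 28.67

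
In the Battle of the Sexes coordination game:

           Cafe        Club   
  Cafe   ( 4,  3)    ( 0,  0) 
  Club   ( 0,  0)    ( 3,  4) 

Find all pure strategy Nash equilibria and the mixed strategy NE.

Pure NE: (Cafe, Cafe) and (Club, Club); Mixed NE: p = 0.5714, q = 0.4286

Work:
Check pure NE:
(Cafe, Cafe): (4, 3) - no unilateral deviation beneficial
(Club, Club): (3, 4) - no unilateral deviation beneficial
Mixed NE: P1 plays Cafe with p = 0.5714, P2 plays Cafe with q = 0.4286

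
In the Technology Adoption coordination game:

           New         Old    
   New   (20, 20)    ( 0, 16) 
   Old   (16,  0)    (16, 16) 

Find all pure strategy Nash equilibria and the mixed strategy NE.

Pure NE: (New, New) and (Old, Old); Mixed NE: p = 0.8, q = 0.8

Work:
Check pure NE:
(New, New): (20, 20) - no unilateral deviation beneficial
(Old, Old): (16, 16) - no unilateral deviation beneficial
Mixed NE: P1 plays New with p = 0.8, P2 plays New with q = 0.8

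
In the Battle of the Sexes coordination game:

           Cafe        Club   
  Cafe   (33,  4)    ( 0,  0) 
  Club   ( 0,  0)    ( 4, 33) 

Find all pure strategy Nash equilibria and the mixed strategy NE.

Pure NE: (Cafe, Cafe) and (Club, Club); Mixed NE: p = 0.8919, q = 0.1081

Work:
Check pure NE:
(Cafe, Cafe): (33, 4) - no unilateral deviation beneficial
(Club, Club): (4, 33) - no unilateral deviation beneficial
Mixed NE: P1 plays Cafe with p = 0.8919, P2 plays Cafe with q = 0.1081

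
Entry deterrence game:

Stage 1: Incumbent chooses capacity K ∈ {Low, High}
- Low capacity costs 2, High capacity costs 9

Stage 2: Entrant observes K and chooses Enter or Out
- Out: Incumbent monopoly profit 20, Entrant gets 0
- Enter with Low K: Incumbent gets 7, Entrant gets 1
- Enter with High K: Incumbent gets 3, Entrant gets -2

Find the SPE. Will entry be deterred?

SPE: (High, Enter|Low, Out|High); Entry deterred. Incumbent net profit = 11

Work:
After Low K: Entrant enters (1 > 0)
After High K: Entrant stays out (-2 < 0)
Incumbent: Low → 7−2=5, High → 20−9=11
Incumbent chooses High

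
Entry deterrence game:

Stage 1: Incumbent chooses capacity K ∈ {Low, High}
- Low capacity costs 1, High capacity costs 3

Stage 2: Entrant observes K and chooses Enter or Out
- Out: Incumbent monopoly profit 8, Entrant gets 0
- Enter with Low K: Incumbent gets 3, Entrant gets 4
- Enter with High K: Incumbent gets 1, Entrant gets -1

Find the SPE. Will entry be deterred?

SPE: (High, Enter|Low, Out|High); Entry deterred. Incumbent net profit = 5

Work:
After Low K: Entrant enters (4 > 0)
After High K: Entrant stays out (-1 < 0)
Incumbent: Low → 3−1=2, High → 8−3=5
Incumbent chooses High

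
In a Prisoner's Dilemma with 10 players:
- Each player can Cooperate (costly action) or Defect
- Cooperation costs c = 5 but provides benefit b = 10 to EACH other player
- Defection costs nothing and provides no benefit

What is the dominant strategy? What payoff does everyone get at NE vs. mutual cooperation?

Dominant: Defect; NE payoff = 0; Coop payoff = 85

Work:
Defect dominates (saves cost c = 5, benefit to others is external)
NE: All defect → everyone gets 0
If all cooperate: each receives (9)×10 - 5 = 85
Social dilemma: 85 > 0 but NE gives 0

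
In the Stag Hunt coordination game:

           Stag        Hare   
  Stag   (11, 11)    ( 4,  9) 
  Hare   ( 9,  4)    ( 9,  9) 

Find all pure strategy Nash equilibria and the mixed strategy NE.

Pure NE: (Stag, Stag) and (Hare, Hare); Mixed NE: p = 0.7143, q = 0.7143

Work:
Check pure NE:
(Stag, Stag): (11, 11) - no unilateral deviation beneficial
(Hare, Hare): (9, 9) - no unilateral deviation beneficial
Mixed NE: P1 plays Stag with p = 0.7143, P2 plays Stag with q = 0.7143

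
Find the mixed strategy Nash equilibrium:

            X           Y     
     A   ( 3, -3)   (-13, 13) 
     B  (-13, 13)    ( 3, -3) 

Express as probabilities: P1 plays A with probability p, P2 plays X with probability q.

p = 0.5, q = 0.5

Work:
Find probabilities that make opponent indifferent:
P2 chooses q to make P1 indifferent between A and B
P1 chooses p to make P2 indifferent between X and Y
Mixed NE: P1 plays (A: 0.5, B: 0.5), P2 plays (X: 0.5, Y: 0.5)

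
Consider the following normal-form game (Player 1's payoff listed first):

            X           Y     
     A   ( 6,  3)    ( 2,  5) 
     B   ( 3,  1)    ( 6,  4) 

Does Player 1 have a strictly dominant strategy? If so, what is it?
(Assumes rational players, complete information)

No strictly dominant strategy exists for Player 1

Work:
A strategy strictly dominates another if it gives a strictly higher payoff against every opponent action. Compare each pair of P1's strategies column-by-column:
  A vs B: [6 vs 3, 2 vs 6] → A does not strictly dominate B (column Y: 2 ≤ 6)
  B vs A: [3 vs 6, 6 vs 2] → B does not strictly dominate A (column X: 3 ≤ 6)
No single strategy strictly dominates all others → no strictly dominant strategy.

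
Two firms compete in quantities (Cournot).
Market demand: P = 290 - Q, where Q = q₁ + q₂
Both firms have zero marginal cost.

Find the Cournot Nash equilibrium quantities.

q₁* = q₂* = 96.67; P* = 96.67

Work:
Profit: π_i = P·q_i = (a - q_i - q_j)·q_i
FOC: ∂π_i/∂q_i = a - 2q_i - q_j = 0
Reaction function: q_i = (290 - q_j)/2
Symmetry: q* = 290/3 = 96.67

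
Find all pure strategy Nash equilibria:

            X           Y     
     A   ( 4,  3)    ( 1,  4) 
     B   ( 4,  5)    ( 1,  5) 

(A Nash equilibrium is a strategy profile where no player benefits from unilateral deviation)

Nash equilibrium: (A, Y), (B, X), (B, Y)

Work:
Best responses:
  P1 vs X: payoffs [4, 4] → best response A/B (payoff 4)
  P1 vs Y: payoffs [1, 1] → best response A/B (payoff 1)
  P2 vs A: payoffs [3, 4] → best response Y (payoff 4)
  P2 vs B: payoffs [5, 5] → best response X/Y (payoff 5)
Mutual best responses: (A,Y), (B,X), (B,Y) → Nash equilibria.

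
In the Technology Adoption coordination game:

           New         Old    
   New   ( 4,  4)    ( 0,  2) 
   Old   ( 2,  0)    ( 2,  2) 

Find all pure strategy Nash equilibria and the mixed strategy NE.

Pure NE: (New, New) and (Old, Old); Mixed NE: p = 0.5, q = 0.5

Work:
Check pure NE:
(New, New): (4, 4) - no unilateral deviation beneficial
(Old, Old): (2, 2) - no unilateral deviation beneficial
Mixed NE: P1 plays New with p = 0.5, P2 plays New with q = 0.5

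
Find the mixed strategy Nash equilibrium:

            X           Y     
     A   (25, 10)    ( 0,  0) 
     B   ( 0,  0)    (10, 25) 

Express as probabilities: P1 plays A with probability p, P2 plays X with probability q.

p = 0.7143, q = 0.2857

Work:
Find probabilities that make opponent indifferent:
P2 chooses q to make P1 indifferent between A and B
P1 chooses p to make P2 indifferent between X and Y
Mixed NE: P1 plays (A: 0.7143, B: 0.2857), P2 plays (X: 0.2857, Y: 0.7143)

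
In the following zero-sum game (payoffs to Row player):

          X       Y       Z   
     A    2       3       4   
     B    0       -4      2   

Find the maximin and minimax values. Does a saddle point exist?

Maximin = 2, Minimax = 2, Saddle: True

Work:
Row minimums: [2, -4] → maximin = 2
Column maximums: [2, 3, 4] → minimax = 2
Saddle point exists! Game value = 2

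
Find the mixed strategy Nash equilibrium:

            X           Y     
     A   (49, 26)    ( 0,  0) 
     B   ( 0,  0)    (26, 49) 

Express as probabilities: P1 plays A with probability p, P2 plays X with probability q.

p = 0.6533, q = 0.3467

Work:
Find probabilities that make opponent indifferent:
P2 chooses q to make P1 indifferent between A and B
P1 chooses p to make P2 indifferent between X and Y
Mixed NE: P1 plays (A: 0.6533, B: 0.3467), P2 plays (X: 0.3467, Y: 0.6533)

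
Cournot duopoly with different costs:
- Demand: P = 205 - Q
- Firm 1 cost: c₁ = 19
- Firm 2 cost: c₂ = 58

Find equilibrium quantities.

q₁* = 75.0, q₂* = 36.0

Work:
Reaction: q₁ = (205 - 19 - q₂)/2
Reaction: q₂ = (205 - 58 - q₁)/2
Solve simultaneously:
q₁* = (205 - 2×19 + 58)/3 = 75.0
q₂* = (205 - 2×58 + 19)/3 = 36.0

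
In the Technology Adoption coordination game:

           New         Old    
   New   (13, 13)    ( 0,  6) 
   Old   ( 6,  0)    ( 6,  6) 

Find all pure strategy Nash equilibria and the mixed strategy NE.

Pure NE: (New, New) and (Old, Old); Mixed NE: p = 0.4615, q = 0.4615

Work:
Check pure NE:
(New, New): (13, 13) - no unilateral deviation beneficial
(Old, Old): (6, 6) - no unilateral deviation beneficial
Mixed NE: P1 plays New with p = 0.4615, P2 plays New with q = 0.4615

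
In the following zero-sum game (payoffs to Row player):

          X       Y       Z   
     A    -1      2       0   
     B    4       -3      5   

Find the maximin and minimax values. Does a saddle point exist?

Maximin = -1, Minimax = 2, Saddle: False

Work:
Row minimums: [-1, -3] → maximin = -1
Column maximums: [4, 2, 5] → minimax = 2
No saddle point (maximin ≠ minimax). Mixed strategy needed.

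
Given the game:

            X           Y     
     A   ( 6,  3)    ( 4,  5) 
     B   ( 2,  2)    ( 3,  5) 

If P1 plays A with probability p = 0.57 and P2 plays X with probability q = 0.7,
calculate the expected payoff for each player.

E[P1] = 4.067, E[P2] = 3.299

Work:
E[P1] = p·q·π₁(A,X) + p·(1-q)·π₁(A,Y) + (1-p)·q·π₁(B,X) + (1-p)·(1-q)·π₁(B,Y)
= 0.57·0.7·6 + 0.57·0.3·4 + 0.43·0.7·2 + 0.43·0.3·3
= 4.067

E[P2] = 3.299 (similar calculation)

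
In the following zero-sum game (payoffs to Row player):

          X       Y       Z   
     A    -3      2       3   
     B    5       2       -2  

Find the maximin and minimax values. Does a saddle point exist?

Maximin = -2, Minimax = 2, Saddle: False

Work:
Row minimums: [-3, -2] → maximin = -2
Column maximums: [5, 2, 3] → minimax = 2
No saddle point (maximin ≠ minimax). Mixed strategy needed.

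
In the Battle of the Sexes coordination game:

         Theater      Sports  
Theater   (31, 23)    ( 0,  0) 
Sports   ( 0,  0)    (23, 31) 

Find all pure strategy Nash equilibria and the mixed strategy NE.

Pure NE: (Theater, Theater) and (Sports, Sports); Mixed NE: p = 0.5741, q = 0.4259

Work:
Check pure NE:
(Theater, Theater): (31, 23) - no unilateral deviation beneficial
(Sports, Sports): (23, 31) - no unilateral deviation beneficial
Mixed NE: P1 plays Theater with p = 0.5741, P2 plays Theater with q = 0.4259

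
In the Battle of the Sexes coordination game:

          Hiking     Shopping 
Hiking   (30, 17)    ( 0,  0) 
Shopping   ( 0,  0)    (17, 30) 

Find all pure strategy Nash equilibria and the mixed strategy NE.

Pure NE: (Hiking, Hiking) and (Shopping, Shopping); Mixed NE: p = 0.6383, q = 0.3617

Work:
Check pure NE:
(Hiking, Hiking): (30, 17) - no unilateral deviation beneficial
(Shopping, Shopping): (17, 30) - no unilateral deviation beneficial
Mixed NE: P1 plays Hiking with p = 0.6383, P2 plays Hiking with q = 0.3617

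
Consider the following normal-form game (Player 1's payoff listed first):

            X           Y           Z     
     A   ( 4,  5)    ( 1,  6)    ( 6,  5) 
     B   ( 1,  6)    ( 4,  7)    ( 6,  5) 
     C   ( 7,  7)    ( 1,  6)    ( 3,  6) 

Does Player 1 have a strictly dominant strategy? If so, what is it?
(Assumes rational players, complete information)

No strictly dominant strategy exists for Player 1

Work:
A strategy strictly dominates another if it gives a strictly higher payoff against every opponent action. Compare each pair of P1's strategies column-by-column:
  A vs B: [4 vs 1, 1 vs 4, 6 vs 6] → A does not strictly dominate B (column Y: 1 ≤ 4)
  A vs C: [4 vs 7, 1 vs 1, 6 vs 3] → A does not strictly dominate C (column X: 4 ≤ 7)
  B vs A: [1 vs 4, 4 vs 1, 6 vs 6] → B does not strictly dominate A (column X: 1 ≤ 4)
  B vs C: [1 vs 7, 4 vs 1, 6 vs 3] → B does not strictly dominate C (column X: 1 ≤ 7)
  C vs A: [7 vs 4, 1 vs 1, 3 vs 6] → C does not strictly dominate A (column Y: 1 ≤ 1)
  C vs B: [7 vs 1, 1 vs 4, 3 vs 6] → C does not strictly dominate B (column Y: 1 ≤ 4)
No single strategy strictly dominates all others → no strictly dominant strategy.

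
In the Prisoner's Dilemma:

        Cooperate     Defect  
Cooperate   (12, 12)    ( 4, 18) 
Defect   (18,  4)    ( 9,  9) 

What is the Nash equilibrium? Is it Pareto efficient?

(Defect, Defect) is NE; not Pareto efficient

Work:
Defect dominates Cooperate for both players:
If P2 cooperates: Defect (18) > Cooperate (12)
If P2 defects: Defect (9) > Cooperate (4)
NE: (Defect, Defect) with payoff (9, 9)
But (Cooperate, Cooperate) = (12, 12) Pareto dominates (9, 9)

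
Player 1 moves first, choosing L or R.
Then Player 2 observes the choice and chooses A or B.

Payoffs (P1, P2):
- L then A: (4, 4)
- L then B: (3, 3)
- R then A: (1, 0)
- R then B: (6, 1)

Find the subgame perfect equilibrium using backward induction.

P1 plays R, P2 plays A after L and B after R; Payoff (6, 1)

Work:
Backward induction:
After L: P2 chooses A → P1 gets 4
After R: P2 chooses B → P1 gets 6
P1 chooses R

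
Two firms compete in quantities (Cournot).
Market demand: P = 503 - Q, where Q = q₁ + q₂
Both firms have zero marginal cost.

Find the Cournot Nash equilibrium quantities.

q₁* = q₂* = 167.67; P* = 167.67

Work:
Profit: π_i = P·q_i = (a - q_i - q_j)·q_i
FOC: ∂π_i/∂q_i = a - 2q_i - q_j = 0
Reaction function: q_i = (503 - q_j)/2
Symmetry: q* = 503/3 = 167.67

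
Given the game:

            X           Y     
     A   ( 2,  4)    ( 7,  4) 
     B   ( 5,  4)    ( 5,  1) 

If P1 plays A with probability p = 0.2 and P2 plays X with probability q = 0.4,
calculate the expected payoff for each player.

E[P1] = 5.0, E[P2] = 2.56

Work:
E[P1] = p·q·π₁(A,X) + p·(1-q)·π₁(A,Y) + (1-p)·q·π₁(B,X) + (1-p)·(1-q)·π₁(B,Y)
= 0.2·0.4·2 + 0.2·0.6·7 + 0.8·0.4·5 + 0.8·0.6·5
= 5.0

E[P2] = 2.56 (similar calculation)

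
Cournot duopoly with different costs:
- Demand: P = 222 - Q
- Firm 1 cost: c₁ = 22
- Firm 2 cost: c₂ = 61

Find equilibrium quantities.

q₁* = 79.67, q₂* = 40.67

Work:
Reaction: q₁ = (222 - 22 - q₂)/2
Reaction: q₂ = (222 - 61 - q₁)/2
Solve simultaneously:
q₁* = (222 - 2×22 + 61)/3 = 79.67
q₂* = (222 - 2×61 + 22)/3 = 40.67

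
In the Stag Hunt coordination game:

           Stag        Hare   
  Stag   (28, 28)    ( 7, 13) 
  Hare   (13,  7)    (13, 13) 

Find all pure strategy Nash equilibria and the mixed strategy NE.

Pure NE: (Stag, Stag) and (Hare, Hare); Mixed NE: p = 0.2857, q = 0.2857

Work:
Check pure NE:
(Stag, Stag): (28, 28) - no unilateral deviation beneficial
(Hare, Hare): (13, 13) - no unilateral deviation beneficial
Mixed NE: P1 plays Stag with p = 0.2857, P2 plays Stag with q = 0.2857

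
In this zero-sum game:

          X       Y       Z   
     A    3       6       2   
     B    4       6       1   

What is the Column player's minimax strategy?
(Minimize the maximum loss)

Column should play Z, value = 2

Work:
Column player minimizes Row's maximum payoff:
Column X: max payoff to Row = 4
Column Y: max payoff to Row = 6
Column Z: max payoff to Row = 2
Minimum is 2, achieved by column Z.
Minimax strategy: Z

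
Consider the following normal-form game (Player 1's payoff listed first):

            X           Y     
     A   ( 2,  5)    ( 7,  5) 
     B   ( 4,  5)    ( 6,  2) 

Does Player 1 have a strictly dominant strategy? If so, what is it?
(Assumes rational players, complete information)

No strictly dominant strategy exists for Player 1

Work:
A strategy strictly dominates another if it gives a strictly higher payoff against every opponent action. Compare each pair of P1's strategies column-by-column:
  A vs B: [2 vs 4, 7 vs 6] → A does not strictly dominate B (column X: 2 ≤ 4)
  B vs A: [4 vs 2, 6 vs 7] → B does not strictly dominate A (column Y: 6 ≤ 7)
No single strategy strictly dominates all others → no strictly dominant strategy.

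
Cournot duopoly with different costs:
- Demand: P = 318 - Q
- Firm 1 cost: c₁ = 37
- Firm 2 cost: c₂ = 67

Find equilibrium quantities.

q₁* = 103.67, q₂* = 73.67

Work:
Reaction: q₁ = (318 - 37 - q₂)/2
Reaction: q₂ = (318 - 67 - q₁)/2
Solve simultaneously:
q₁* = (318 - 2×37 + 67)/3 = 103.67
q₂* = (318 - 2×67 + 37)/3 = 73.67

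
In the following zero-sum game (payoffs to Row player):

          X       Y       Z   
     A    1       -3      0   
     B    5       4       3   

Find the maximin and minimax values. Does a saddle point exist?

Maximin = 3, Minimax = 3, Saddle: True

Work:
Row minimums: [-3, 3] → maximin = 3
Column maximums: [5, 4, 3] → minimax = 3
Saddle point exists! Game value = 3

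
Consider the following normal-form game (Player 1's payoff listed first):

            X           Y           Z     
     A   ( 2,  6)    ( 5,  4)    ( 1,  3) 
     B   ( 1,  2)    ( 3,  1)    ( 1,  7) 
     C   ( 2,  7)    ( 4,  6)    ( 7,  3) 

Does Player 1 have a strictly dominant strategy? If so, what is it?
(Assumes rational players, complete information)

No strictly dominant strategy exists for Player 1

Work:
A strategy strictly dominates another if it gives a strictly higher payoff against every opponent action. Compare each pair of P1's strategies column-by-column:
  A vs B: [2 vs 1, 5 vs 3, 1 vs 1] → A does not strictly dominate B (column Z: 1 ≤ 1)
  A vs C: [2 vs 2, 5 vs 4, 1 vs 7] → A does not strictly dominate C (column X: 2 ≤ 2)
  B vs A: [1 vs 2, 3 vs 5, 1 vs 1] → B does not strictly dominate A (column X: 1 ≤ 2)
  B vs C: [1 vs 2, 3 vs 4, 1 vs 7] → B does not strictly dominate C (column X: 1 ≤ 2)
  C vs A: [2 vs 2, 4 vs 5, 7 vs 1] → C does not strictly dominate A (column X: 2 ≤ 2)
  C vs B: [2 vs 1, 4 vs 3, 7 vs 1] → C strictly dominates B
No single strategy strictly dominates all others → no strictly dominant strategy.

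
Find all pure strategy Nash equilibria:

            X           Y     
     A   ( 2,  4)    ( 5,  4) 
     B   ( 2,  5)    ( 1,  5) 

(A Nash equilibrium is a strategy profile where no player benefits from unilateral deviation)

Nash equilibrium: (A, X), (A, Y), (B, X)

Work:
Best responses:
  P1 vs X: payoffs [2, 2] → best response A/B (payoff 2)
  P1 vs Y: payoffs [5, 1] → best response A (payoff 5)
  P2 vs A: payoffs [4, 4] → best response X/Y (payoff 4)
  P2 vs B: payoffs [5, 5] → best response X/Y (payoff 5)
Mutual best responses: (A,X), (A,Y), (B,X) → Nash equilibria.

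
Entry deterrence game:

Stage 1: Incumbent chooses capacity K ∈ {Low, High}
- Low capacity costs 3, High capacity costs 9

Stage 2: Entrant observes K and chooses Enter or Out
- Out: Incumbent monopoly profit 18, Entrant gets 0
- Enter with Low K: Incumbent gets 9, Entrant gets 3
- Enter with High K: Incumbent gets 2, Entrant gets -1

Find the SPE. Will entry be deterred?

SPE: (High, Enter|Low, Out|High); Entry deterred. Incumbent net profit = 9

Work:
After Low K: Entrant enters (3 > 0)
After High K: Entrant stays out (-1 < 0)
Incumbent: Low → 9−3=6, High → 18−9=9
Incumbent chooses High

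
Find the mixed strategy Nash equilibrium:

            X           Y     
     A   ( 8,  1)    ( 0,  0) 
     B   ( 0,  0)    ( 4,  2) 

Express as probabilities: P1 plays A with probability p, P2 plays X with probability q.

p = 0.6667, q = 0.3333

Work:
Find probabilities that make opponent indifferent:
P2 chooses q to make P1 indifferent between A and B
P1 chooses p to make P2 indifferent between X and Y
Mixed NE: P1 plays (A: 0.6667, B: 0.3333), P2 plays (X: 0.3333, Y: 0.6667)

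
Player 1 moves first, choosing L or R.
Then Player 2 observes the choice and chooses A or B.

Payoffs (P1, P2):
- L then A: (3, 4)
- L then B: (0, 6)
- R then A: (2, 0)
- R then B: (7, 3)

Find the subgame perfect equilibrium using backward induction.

P1 plays R, P2 plays B after L and B after R; Payoff (7, 3)

Work:
Backward induction:
After L: P2 chooses B → P1 gets 0
After R: P2 chooses B → P1 gets 7
P1 chooses R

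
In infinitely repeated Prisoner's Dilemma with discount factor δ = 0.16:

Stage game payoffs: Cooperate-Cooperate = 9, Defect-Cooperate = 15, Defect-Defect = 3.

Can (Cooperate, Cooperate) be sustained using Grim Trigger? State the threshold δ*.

δ* = 0.5; since δ = 0.16 < 0.5, cooperation cannot be sustained

Work:
For Grim Trigger:
Cooperate forever: 9/(1-δ)
Defect then punished: 15 + 3·δ/(1-δ)
Need: 9/(1-δ) ≥ 15 + 3·δ/(1-δ)
Solving: δ ≥ (T-R)/(T-P) = (15-9)/(15-3) = 0.5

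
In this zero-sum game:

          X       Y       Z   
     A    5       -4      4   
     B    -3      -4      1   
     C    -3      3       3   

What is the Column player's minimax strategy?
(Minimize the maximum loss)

Column should play Y, value = 3

Work:
Column player minimizes Row's maximum payoff:
Column X: max payoff to Row = 5
Column Y: max payoff to Row = 3
Column Z: max payoff to Row = 4
Minimum is 3, achieved by column Y.
Minimax strategy: Y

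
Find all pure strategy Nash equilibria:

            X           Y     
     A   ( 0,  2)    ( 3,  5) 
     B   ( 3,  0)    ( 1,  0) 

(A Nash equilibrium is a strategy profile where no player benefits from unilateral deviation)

Nash equilibrium: (A, Y), (B, X)

Work:
Best responses:
  P1 vs X: payoffs [0, 3] → best response B (payoff 3)
  P1 vs Y: payoffs [3, 1] → best response A (payoff 3)
  P2 vs A: payoffs [2, 5] → best response Y (payoff 5)
  P2 vs B: payoffs [0, 0] → best response X/Y (payoff 0)
Mutual best responses: (A,Y), (B,X) → Nash equilibria.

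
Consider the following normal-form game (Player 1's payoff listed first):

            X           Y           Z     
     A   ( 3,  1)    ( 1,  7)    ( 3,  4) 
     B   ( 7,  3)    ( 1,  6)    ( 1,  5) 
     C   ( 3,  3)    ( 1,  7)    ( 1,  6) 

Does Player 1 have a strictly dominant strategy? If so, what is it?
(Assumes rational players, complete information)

No strictly dominant strategy exists for Player 1

Work:
A strategy strictly dominates another if it gives a strictly higher payoff against every opponent action. Compare each pair of P1's strategies column-by-column:
  A vs B: [3 vs 7, 1 vs 1, 3 vs 1] → A does not strictly dominate B (column X: 3 ≤ 7)
  A vs C: [3 vs 3, 1 vs 1, 3 vs 1] → A does not strictly dominate C (column X: 3 ≤ 3)
  B vs A: [7 vs 3, 1 vs 1, 1 vs 3] → B does not strictly dominate A (column Y: 1 ≤ 1)
  B vs C: [7 vs 3, 1 vs 1, 1 vs 1] → B does not strictly dominate C (column Y: 1 ≤ 1)
  C vs A: [3 vs 3, 1 vs 1, 1 vs 3] → C does not strictly dominate A (column X: 3 ≤ 3)
  C vs B: [3 vs 7, 1 vs 1, 1 vs 1] → C does not strictly dominate B (column X: 3 ≤ 7)
No single strategy strictly dominates all others → no strictly dominant strategy.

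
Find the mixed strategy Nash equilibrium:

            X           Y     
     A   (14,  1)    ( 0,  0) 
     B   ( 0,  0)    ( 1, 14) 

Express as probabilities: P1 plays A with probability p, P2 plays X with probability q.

p = 0.9333, q = 0.0667

Work:
Find probabilities that make opponent indifferent:
P2 chooses q to make P1 indifferent between A and B
P1 chooses p to make P2 indifferent between X and Y
Mixed NE: P1 plays (A: 0.9333, B: 0.0667), P2 plays (X: 0.0667, Y: 0.9333)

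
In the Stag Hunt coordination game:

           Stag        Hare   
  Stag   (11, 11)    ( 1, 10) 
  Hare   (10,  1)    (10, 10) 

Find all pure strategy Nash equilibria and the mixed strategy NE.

Pure NE: (Stag, Stag) and (Hare, Hare); Mixed NE: p = 0.9, q = 0.9

Work:
Check pure NE:
(Stag, Stag): (11, 11) - no unilateral deviation beneficial
(Hare, Hare): (10, 10) - no unilateral deviation beneficial
Mixed NE: P1 plays Stag with p = 0.9, P2 plays Stag with q = 0.9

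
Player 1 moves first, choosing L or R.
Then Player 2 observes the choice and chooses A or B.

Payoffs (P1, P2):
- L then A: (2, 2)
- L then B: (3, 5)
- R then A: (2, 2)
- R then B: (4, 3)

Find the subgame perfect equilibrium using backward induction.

P1 plays R, P2 plays B after L and B after R; Payoff (4, 3)

Work:
Backward induction:
After L: P2 chooses B → P1 gets 3
After R: P2 chooses B → P1 gets 4
P1 chooses R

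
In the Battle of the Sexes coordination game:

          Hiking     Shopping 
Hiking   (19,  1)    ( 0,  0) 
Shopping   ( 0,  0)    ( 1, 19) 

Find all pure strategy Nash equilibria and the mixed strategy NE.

Pure NE: (Hiking, Hiking) and (Shopping, Shopping); Mixed NE: p = 0.95, q = 0.05

Work:
Check pure NE:
(Hiking, Hiking): (19, 1) - no unilateral deviation beneficial
(Shopping, Shopping): (1, 19) - no unilateral deviation beneficial
Mixed NE: P1 plays Hiking with p = 0.95, P2 plays Hiking with q = 0.05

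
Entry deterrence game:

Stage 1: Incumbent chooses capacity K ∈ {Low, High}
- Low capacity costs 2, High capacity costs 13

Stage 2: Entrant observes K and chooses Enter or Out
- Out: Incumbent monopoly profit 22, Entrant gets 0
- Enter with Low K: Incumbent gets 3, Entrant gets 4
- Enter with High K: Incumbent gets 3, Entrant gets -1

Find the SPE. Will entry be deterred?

SPE: (High, Enter|Low, Out|High); Entry deterred. Incumbent net profit = 9

Work:
After Low K: Entrant enters (4 > 0)
After High K: Entrant stays out (-1 < 0)
Incumbent: Low → 3−2=1, High → 22−13=9
Incumbent chooses High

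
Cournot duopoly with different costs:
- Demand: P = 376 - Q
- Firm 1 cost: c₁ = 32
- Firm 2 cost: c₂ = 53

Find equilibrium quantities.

q₁* = 121.67, q₂* = 100.67

Work:
Reaction: q₁ = (376 - 32 - q₂)/2
Reaction: q₂ = (376 - 53 - q₁)/2
Solve simultaneously:
q₁* = (376 - 2×32 + 53)/3 = 121.67
q₂* = (376 - 2×53 + 32)/3 = 100.67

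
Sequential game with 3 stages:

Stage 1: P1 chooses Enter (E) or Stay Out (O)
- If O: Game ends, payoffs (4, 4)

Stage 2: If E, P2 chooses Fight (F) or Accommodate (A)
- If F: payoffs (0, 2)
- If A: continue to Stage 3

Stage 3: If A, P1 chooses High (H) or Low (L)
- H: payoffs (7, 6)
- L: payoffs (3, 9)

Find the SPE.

SPE: (E, A, H); Outcome (7, 6)

Work:
Stage 3: P1 chooses H (7 vs 3)
Stage 2: P2: F->2, A->6 (anticipating H). Choose A
Stage 1: P1: O->4, E->7 (anticipating A, H). Choose E
SPE path: E -> A -> H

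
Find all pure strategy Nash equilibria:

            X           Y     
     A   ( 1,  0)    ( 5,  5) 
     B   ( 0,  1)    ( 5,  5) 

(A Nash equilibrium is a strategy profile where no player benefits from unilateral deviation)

Nash equilibrium: (A, Y), (B, Y)

Work:
Best responses:
  P1 vs X: payoffs [1, 0] → best response A (payoff 1)
  P1 vs Y: payoffs [5, 5] → best response A/B (payoff 5)
  P2 vs A: payoffs [0, 5] → best response Y (payoff 5)
  P2 vs B: payoffs [1, 5] → best response Y (payoff 5)
Mutual best responses: (A,Y), (B,Y) → Nash equilibria.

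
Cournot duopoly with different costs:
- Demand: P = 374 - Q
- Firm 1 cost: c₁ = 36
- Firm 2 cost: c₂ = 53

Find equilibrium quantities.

q₁* = 118.33, q₂* = 101.33

Work:
Reaction: q₁ = (374 - 36 - q₂)/2
Reaction: q₂ = (374 - 53 - q₁)/2
Solve simultaneously:
q₁* = (374 - 2×36 + 53)/3 = 118.33
q₂* = (374 - 2×53 + 36)/3 = 101.33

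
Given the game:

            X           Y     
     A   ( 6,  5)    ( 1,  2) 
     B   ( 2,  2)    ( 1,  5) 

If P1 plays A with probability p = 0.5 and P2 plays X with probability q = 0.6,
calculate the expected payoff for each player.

E[P1] = 2.8, E[P2] = 3.5

Work:
E[P1] = p·q·π₁(A,X) + p·(1-q)·π₁(A,Y) + (1-p)·q·π₁(B,X) + (1-p)·(1-q)·π₁(B,Y)
= 0.5·0.6·6 + 0.5·0.4·1 + 0.5·0.6·2 + 0.5·0.4·1
= 2.8

E[P2] = 3.5 (similar calculation)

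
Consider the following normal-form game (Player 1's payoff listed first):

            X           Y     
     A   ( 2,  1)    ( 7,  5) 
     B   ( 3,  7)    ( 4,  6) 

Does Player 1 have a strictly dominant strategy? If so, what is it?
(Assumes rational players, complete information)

No strictly dominant strategy exists for Player 1

Work:
A strategy strictly dominates another if it gives a strictly higher payoff against every opponent action. Compare each pair of P1's strategies column-by-column:
  A vs B: [2 vs 3, 7 vs 4] → A does not strictly dominate B (column X: 2 ≤ 3)
  B vs A: [3 vs 2, 4 vs 7] → B does not strictly dominate A (column Y: 4 ≤ 7)
No single strategy strictly dominates all others → no strictly dominant strategy.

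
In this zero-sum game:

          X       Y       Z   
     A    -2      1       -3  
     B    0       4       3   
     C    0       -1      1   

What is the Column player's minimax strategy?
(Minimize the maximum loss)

Column should play X, value = 0

Work:
Column player minimizes Row's maximum payoff:
Column X: max payoff to Row = 0
Column Y: max payoff to Row = 4
Column Z: max payoff to Row = 3
Minimum is 0, achieved by column X.
Minimax strategy: X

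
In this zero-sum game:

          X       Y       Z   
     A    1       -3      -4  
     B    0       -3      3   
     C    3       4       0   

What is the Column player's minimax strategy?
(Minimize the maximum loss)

Column should play X or Z (all achieve the minimum), value = 3

Work:
Column player minimizes Row's maximum payoff:
Column X: max payoff to Row = 3
Column Y: max payoff to Row = 4
Column Z: max payoff to Row = 3
Minimum is 3, achieved by columns X, Z (tied).
Each of X or Z is a minimax strategy.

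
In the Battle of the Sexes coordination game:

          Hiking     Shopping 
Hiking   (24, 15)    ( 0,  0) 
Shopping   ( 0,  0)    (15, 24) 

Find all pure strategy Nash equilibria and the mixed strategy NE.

Pure NE: (Hiking, Hiking) and (Shopping, Shopping); Mixed NE: p = 0.6154, q = 0.3846

Work:
Check pure NE:
(Hiking, Hiking): (24, 15) - no unilateral deviation beneficial
(Shopping, Shopping): (15, 24) - no unilateral deviation beneficial
Mixed NE: P1 plays Hiking with p = 0.6154, P2 plays Hiking with q = 0.3846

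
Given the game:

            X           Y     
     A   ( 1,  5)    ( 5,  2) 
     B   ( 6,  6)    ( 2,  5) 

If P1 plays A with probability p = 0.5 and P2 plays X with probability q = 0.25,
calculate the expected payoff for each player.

E[P1] = 3.5, E[P2] = 4.0

Work:
E[P1] = p·q·π₁(A,X) + p·(1-q)·π₁(A,Y) + (1-p)·q·π₁(B,X) + (1-p)·(1-q)·π₁(B,Y)
= 0.5·0.25·1 + 0.5·0.75·5 + 0.5·0.25·6 + 0.5·0.75·2
= 3.5

E[P2] = 4.0 (similar calculation)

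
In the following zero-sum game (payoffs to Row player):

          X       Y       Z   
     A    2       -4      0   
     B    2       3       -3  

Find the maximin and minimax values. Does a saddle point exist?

Maximin = -3, Minimax = 0, Saddle: False

Work:
Row minimums: [-4, -3] → maximin = -3
Column maximums: [2, 3, 0] → minimax = 0
No saddle point (maximin ≠ minimax). Mixed strategy needed.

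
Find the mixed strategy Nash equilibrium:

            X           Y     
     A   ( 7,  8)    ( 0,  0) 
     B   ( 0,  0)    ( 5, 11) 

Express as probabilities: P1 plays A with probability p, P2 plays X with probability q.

p = 0.5789, q = 0.4167

Work:
Find probabilities that make opponent indifferent:
P2 chooses q to make P1 indifferent between A and B
P1 chooses p to make P2 indifferent between X and Y
Mixed NE: P1 plays (A: 0.5789, B: 0.4211), P2 plays (X: 0.4167, Y: 0.5833)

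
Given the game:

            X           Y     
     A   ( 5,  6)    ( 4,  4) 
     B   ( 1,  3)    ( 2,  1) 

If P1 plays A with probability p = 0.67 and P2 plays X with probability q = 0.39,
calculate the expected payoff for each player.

E[P1] = 3.4726, E[P2] = 3.79

Work:
E[P1] = p·q·π₁(A,X) + p·(1-q)·π₁(A,Y) + (1-p)·q·π₁(B,X) + (1-p)·(1-q)·π₁(B,Y)
= 0.67·0.39·5 + 0.67·0.61·4 + 0.33·0.39·1 + 0.33·0.61·2
= 3.4726

E[P2] = 3.79 (similar calculation)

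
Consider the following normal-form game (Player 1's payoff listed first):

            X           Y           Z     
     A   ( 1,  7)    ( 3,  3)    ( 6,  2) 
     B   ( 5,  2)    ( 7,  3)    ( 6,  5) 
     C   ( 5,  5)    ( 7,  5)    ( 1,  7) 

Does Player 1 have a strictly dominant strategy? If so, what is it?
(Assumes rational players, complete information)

No strictly dominant strategy exists for Player 1

Work:
A strategy strictly dominates another if it gives a strictly higher payoff against every opponent action. Compare each pair of P1's strategies column-by-column:
  A vs B: [1 vs 5, 3 vs 7, 6 vs 6] → A does not strictly dominate B (column X: 1 ≤ 5)
  A vs C: [1 vs 5, 3 vs 7, 6 vs 1] → A does not strictly dominate C (column X: 1 ≤ 5)
  B vs A: [5 vs 1, 7 vs 3, 6 vs 6] → B does not strictly dominate A (column Z: 6 ≤ 6)
  B vs C: [5 vs 5, 7 vs 7, 6 vs 1] → B does not strictly dominate C (column X: 5 ≤ 5)
  C vs A: [5 vs 1, 7 vs 3, 1 vs 6] → C does not strictly dominate A (column Z: 1 ≤ 6)
  C vs B: [5 vs 5, 7 vs 7, 1 vs 6] → C does not strictly dominate B (column X: 5 ≤ 5)
No single strategy strictly dominates all others → no strictly dominant strategy.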